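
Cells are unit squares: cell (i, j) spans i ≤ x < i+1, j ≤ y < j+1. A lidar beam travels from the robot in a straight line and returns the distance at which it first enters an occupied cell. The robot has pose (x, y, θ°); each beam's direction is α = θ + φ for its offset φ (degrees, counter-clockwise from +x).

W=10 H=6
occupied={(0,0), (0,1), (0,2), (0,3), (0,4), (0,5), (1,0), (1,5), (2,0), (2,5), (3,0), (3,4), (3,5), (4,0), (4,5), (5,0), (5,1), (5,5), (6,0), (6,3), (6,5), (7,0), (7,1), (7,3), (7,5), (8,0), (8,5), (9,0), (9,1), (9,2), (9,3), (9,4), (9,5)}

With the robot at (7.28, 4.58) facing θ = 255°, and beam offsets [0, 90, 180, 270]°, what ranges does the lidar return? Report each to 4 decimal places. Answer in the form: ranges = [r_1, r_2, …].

beam 1: φ=0°, α=255°
  dir = (cos 255°, sin 255°) = (-0.2588, -0.9659); from cell (7,4)
  next x-line at t=1.0818, next y-line at t=0.6005; Δt_x=3.8637, Δt_y=1.0353
    y: enter (7,3) at t=0.6005 ← occupied
  → r_1 = 0.6005
beam 2: φ=90°, α=345°
  dir = (cos 345°, sin 345°) = (0.9659, -0.2588); from cell (7,4)
  next x-line at t=0.7454, next y-line at t=2.2409; Δt_x=1.0353, Δt_y=3.8637
    x: enter (8,4) at t=0.7454
    x: enter (9,4) at t=1.7807 ← occupied
  → r_2 = 1.7807
beam 3: φ=180°, α=75°
  dir = (cos 75°, sin 75°) = (0.2588, 0.9659); from cell (7,4)
  next x-line at t=2.7819, next y-line at t=0.4348; Δt_x=3.8637, Δt_y=1.0353
    y: enter (7,5) at t=0.4348 ← occupied
  → r_3 = 0.4348
beam 4: φ=270°, α=165°
  dir = (cos 165°, sin 165°) = (-0.9659, 0.2588); from cell (7,4)
  next x-line at t=0.2899, next y-line at t=1.6228; Δt_x=1.0353, Δt_y=3.8637
    x: enter (6,4) at t=0.2899
    x: enter (5,4) at t=1.3252
    y: enter (5,5) at t=1.6228 ← occupied
  → r_4 = 1.6228

ranges = [0.6005, 1.7807, 0.4348, 1.6228]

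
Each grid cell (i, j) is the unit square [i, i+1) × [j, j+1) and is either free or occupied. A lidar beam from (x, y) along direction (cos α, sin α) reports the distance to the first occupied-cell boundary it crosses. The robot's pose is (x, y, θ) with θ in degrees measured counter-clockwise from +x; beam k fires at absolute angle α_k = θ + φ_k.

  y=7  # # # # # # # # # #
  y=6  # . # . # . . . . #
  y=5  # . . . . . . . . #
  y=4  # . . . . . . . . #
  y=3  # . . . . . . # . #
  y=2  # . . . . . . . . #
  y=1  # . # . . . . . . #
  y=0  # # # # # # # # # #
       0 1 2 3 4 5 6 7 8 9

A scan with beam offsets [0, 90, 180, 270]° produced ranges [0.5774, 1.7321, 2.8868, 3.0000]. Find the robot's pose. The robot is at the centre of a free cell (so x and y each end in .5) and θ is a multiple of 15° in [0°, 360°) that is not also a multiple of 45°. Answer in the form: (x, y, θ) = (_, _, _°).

(x, y, θ) = (7.5, 4.5, 240°)

Candidates: 44 free-cell centres × 16 headings = 704 poses. Raycast each; keep the one whose scan matches to 4 dp.
  (6.5, 6.5, 210°): beam 1 = 6.3509 ≠ 0.5774 ✗
  (8.5, 6.5, 255°): beam 1 = 2.5882 ≠ 0.5774 ✗
  (2.5, 5.5, 210°): beam 1 = 1.7321 ≠ 0.5774 ✗
  (4.5, 3.5, 60°): beam 1 = 4.0415 ≠ 0.5774 ✗
  (3.5, 2.5, 345°): beam 1 = 5.6940 ≠ 0.5774 ✗
  …
  (7.5, 4.5, 240°): r_1=0.5774, r_2=1.7321, r_3=2.8868, r_4=3.0000 — all match ✓
Unique over the lattice → pose = (7.5, 4.5, 240°).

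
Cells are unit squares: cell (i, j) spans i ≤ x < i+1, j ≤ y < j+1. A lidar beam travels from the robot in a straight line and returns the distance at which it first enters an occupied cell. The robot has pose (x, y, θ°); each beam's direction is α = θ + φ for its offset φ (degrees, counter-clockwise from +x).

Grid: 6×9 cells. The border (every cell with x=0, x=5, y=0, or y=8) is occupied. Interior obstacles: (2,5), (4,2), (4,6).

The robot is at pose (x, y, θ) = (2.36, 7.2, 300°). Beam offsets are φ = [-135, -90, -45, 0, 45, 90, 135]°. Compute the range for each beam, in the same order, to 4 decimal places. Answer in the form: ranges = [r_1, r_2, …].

beam 1: φ=-135°, α=165°
  dir = (cos 165°, sin 165°) = (-0.9659, 0.2588); from cell (2,7)
  next x-line at t=0.3727, next y-line at t=3.0910; Δt_x=1.0353, Δt_y=3.8637
    x: enter (1,7) at t=0.3727
    x: enter (0,7) at t=1.4080 ← occupied
  → r_1 = 1.4080
beam 2: φ=-90°, α=210°
  dir = (cos 210°, sin 210°) = (-0.8660, -0.5000); from cell (2,7)
  next x-line at t=0.4157, next y-line at t=0.4000; Δt_x=1.1547, Δt_y=2.0000
    y: enter (2,6) at t=0.4000
    x: enter (1,6) at t=0.4157
    x: enter (0,6) at t=1.5704 ← occupied
  → r_2 = 1.5704
beam 3: φ=-45°, α=255°
  dir = (cos 255°, sin 255°) = (-0.2588, -0.9659); from cell (2,7)
  next x-line at t=1.3909, next y-line at t=0.2071; Δt_x=3.8637, Δt_y=1.0353
    y: enter (2,6) at t=0.2071
    y: enter (2,5) at t=1.2423 ← occupied
  → r_3 = 1.2423
beam 4: φ=0°, α=300°
  dir = (cos 300°, sin 300°) = (0.5000, -0.8660); from cell (2,7)
  next x-line at t=1.2800, next y-line at t=0.2309; Δt_x=2.0000, Δt_y=1.1547
    y: enter (2,6) at t=0.2309
    x: enter (3,6) at t=1.2800
    y: enter (3,5) at t=1.3856
    y: enter (3,4) at t=2.5403
    x: enter (4,4) at t=3.2800
    y: enter (4,3) at t=3.6950
    y: enter (4,2) at t=4.8497 ← occupied
  → r_4 = 4.8497
beam 5: φ=45°, α=345°
  dir = (cos 345°, sin 345°) = (0.9659, -0.2588); from cell (2,7)
  next x-line at t=0.6626, next y-line at t=0.7727; Δt_x=1.0353, Δt_y=3.8637
    x: enter (3,7) at t=0.6626
    y: enter (3,6) at t=0.7727
    x: enter (4,6) at t=1.6979 ← occupied
  → r_5 = 1.6979
beam 6: φ=90°, α=30°
  dir = (cos 30°, sin 30°) = (0.8660, 0.5000); from cell (2,7)
  next x-line at t=0.7390, next y-line at t=1.6000; Δt_x=1.1547, Δt_y=2.0000
    x: enter (3,7) at t=0.7390
    y: enter (3,8) at t=1.6000 ← occupied
  → r_6 = 1.6000
beam 7: φ=135°, α=75°
  dir = (cos 75°, sin 75°) = (0.2588, 0.9659); from cell (2,7)
  next x-line at t=2.4728, next y-line at t=0.8282; Δt_x=3.8637, Δt_y=1.0353
    y: enter (2,8) at t=0.8282 ← occupied
  → r_7 = 0.8282

ranges = [1.4080, 1.5704, 1.2423, 4.8497, 1.6979, 1.6000, 0.8282]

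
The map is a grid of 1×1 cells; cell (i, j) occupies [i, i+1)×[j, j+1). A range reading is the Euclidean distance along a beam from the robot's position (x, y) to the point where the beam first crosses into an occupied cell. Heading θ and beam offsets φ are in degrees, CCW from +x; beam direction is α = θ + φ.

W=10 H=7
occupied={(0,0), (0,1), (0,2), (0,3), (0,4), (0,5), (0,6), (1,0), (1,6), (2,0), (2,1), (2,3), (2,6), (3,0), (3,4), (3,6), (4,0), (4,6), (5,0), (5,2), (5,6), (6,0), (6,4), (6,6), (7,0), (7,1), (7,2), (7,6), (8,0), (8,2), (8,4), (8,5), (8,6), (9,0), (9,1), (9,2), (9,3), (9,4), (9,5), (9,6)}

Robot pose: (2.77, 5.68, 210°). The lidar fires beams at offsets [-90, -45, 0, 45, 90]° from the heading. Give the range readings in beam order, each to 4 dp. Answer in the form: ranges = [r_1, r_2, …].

ranges = [0.3695, 1.2364, 2.0438, 1.7393, 0.7852]

beam 1: φ=-90°, α=120°
  cosα=-0.5000 sinα=0.8660 | (2,5) | tMaxX 1.5400 tMaxY 0.3695 | tΔX 2.0000 tΔY 1.1547
    t=0.3695 [y] (2,6) — stop
  → r_1 = 0.3695
beam 2: φ=-45°, α=165°
  cosα=-0.9659 sinα=0.2588 | (2,5) | tMaxX 0.7972 tMaxY 1.2364 | tΔX 1.0353 tΔY 3.8637
    t=0.7972 [x] (1,5)
    t=1.2364 [y] (1,6) — stop
  → r_2 = 1.2364
beam 3: φ=0°, α=210°
  cosα=-0.8660 sinα=-0.5000 | (2,5) | tMaxX 0.8891 tMaxY 1.3600 | tΔX 1.1547 tΔY 2.0000
    t=0.8891 [x] (1,5)
    t=1.3600 [y] (1,4)
    t=2.0438 [x] (0,4) — stop
  → r_3 = 2.0438
beam 4: φ=45°, α=255°
  cosα=-0.2588 sinα=-0.9659 | (2,5) | tMaxX 2.9751 tMaxY 0.7040 | tΔX 3.8637 tΔY 1.0353
    t=0.7040 [y] (2,4)
    t=1.7393 [y] (2,3) — stop
  → r_4 = 1.7393
beam 5: φ=90°, α=300°
  cosα=0.5000 sinα=-0.8660 | (2,5) | tMaxX 0.4600 tMaxY 0.7852 | tΔX 2.0000 tΔY 1.1547
    t=0.4600 [x] (3,5)
    t=0.7852 [y] (3,4) — stop
  → r_5 = 0.7852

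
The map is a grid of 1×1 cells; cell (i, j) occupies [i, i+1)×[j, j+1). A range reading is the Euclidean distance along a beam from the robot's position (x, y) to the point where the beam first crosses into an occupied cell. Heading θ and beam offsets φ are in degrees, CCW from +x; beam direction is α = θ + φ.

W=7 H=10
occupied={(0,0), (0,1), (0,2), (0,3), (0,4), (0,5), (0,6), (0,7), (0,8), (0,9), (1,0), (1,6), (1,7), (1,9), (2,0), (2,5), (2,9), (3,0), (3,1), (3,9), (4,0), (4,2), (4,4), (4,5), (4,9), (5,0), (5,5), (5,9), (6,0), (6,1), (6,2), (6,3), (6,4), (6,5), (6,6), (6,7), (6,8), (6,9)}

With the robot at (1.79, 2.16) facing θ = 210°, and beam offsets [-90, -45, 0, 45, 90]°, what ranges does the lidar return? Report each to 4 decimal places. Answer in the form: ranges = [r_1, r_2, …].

beam 1: φ=-90°, α=120°
  d=(-0.5000,0.8660)  start (1,2)  tX=1.5800 tY=0.9699  stride 1/|dx|=2.0000 1/|dy|=1.1547
    cross y-line → (1,3), t=0.9699
    cross x-line → (0,3), t=1.5800 (wall)
  → r_1 = 1.5800
beam 2: φ=-45°, α=165°
  d=(-0.9659,0.2588)  start (1,2)  tX=0.8179 tY=3.2455  stride 1/|dx|=1.0353 1/|dy|=3.8637
    cross x-line → (0,2), t=0.8179 (wall)
  → r_2 = 0.8179
beam 3: φ=0°, α=210°
  d=(-0.8660,-0.5000)  start (1,2)  tX=0.9122 tY=0.3200  stride 1/|dx|=1.1547 1/|dy|=2.0000
    cross y-line → (1,1), t=0.3200
    cross x-line → (0,1), t=0.9122 (wall)
  → r_3 = 0.9122
beam 4: φ=45°, α=255°
  d=(-0.2588,-0.9659)  start (1,2)  tX=3.0523 tY=0.1656  stride 1/|dx|=3.8637 1/|dy|=1.0353
    cross y-line → (1,1), t=0.1656
    cross y-line → (1,0), t=1.2009 (wall)
  → r_4 = 1.2009
beam 5: φ=90°, α=300°
  d=(0.5000,-0.8660)  start (1,2)  tX=0.4200 tY=0.1848  stride 1/|dx|=2.0000 1/|dy|=1.1547
    cross y-line → (1,1), t=0.1848
    cross x-line → (2,1), t=0.4200
    cross y-line → (2,0), t=1.3395 (wall)
  → r_5 = 1.3395

ranges = [1.5800, 0.8179, 0.9122, 1.2009, 1.3395]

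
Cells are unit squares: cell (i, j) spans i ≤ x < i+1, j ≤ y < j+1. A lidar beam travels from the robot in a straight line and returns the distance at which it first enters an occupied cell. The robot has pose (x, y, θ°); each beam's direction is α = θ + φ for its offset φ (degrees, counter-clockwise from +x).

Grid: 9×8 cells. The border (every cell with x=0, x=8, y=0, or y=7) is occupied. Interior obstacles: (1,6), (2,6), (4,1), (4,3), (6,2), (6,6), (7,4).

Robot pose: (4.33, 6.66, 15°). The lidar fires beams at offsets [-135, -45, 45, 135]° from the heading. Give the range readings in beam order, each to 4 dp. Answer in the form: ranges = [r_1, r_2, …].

ranges = [6.5356, 3.3200, 0.3926, 0.6800]

beam 1: φ=-135°, α=240°
  cosα=-0.5000 sinα=-0.8660 | (4,6) | tMaxX 0.6600 tMaxY 0.7621 | tΔX 2.0000 tΔY 1.1547
    t=0.6600 [x] (3,6)
    t=0.7621 [y] (3,5)
    t=1.9168 [y] (3,4)
    t=2.6600 [x] (2,4)
    t=3.0715 [y] (2,3)
    t=4.2262 [y] (2,2)
    t=4.6600 [x] (1,2)
    t=5.3809 [y] (1,1)
    t=6.5356 [y] (1,0) — stop
  → r_1 = 6.5356
beam 2: φ=-45°, α=330°
  cosα=0.8660 sinα=-0.5000 | (4,6) | tMaxX 0.7736 tMaxY 1.3200 | tΔX 1.1547 tΔY 2.0000
    t=0.7736 [x] (5,6)
    t=1.3200 [y] (5,5)
    t=1.9283 [x] (6,5)
    t=3.0831 [x] (7,5)
    t=3.3200 [y] (7,4) — stop
  → r_2 = 3.3200
beam 3: φ=45°, α=60°
  cosα=0.5000 sinα=0.8660 | (4,6) | tMaxX 1.3400 tMaxY 0.3926 | tΔX 2.0000 tΔY 1.1547
    t=0.3926 [y] (4,7) — stop
  → r_3 = 0.3926
beam 4: φ=135°, α=150°
  cosα=-0.8660 sinα=0.5000 | (4,6) | tMaxX 0.3811 tMaxY 0.6800 | tΔX 1.1547 tΔY 2.0000
    t=0.3811 [x] (3,6)
    t=0.6800 [y] (3,7) — stop
  → r_4 = 0.6800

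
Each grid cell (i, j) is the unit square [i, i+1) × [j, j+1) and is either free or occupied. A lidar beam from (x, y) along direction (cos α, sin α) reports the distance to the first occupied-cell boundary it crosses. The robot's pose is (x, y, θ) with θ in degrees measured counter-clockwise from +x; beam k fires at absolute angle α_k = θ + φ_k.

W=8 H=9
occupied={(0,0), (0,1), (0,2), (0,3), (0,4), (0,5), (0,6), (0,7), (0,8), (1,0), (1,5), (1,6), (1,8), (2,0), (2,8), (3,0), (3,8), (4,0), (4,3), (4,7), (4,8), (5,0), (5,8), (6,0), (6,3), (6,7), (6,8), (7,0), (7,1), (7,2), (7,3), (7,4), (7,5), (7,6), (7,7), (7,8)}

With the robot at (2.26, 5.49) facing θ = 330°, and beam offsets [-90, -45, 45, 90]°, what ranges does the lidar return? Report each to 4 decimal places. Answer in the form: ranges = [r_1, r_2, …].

beam 1: φ=-90°, α=240°
  direction (-0.5000, -0.8660); cell (2,5); t to first gridline: x 0.5200, y 0.5658 (then +2.0000 / +1.1547)
    (1,5) via x @ 0.5200  # hit
  → r_1 = 0.5200
beam 2: φ=-45°, α=285°
  direction (0.2588, -0.9659); cell (2,5); t to first gridline: x 2.8591, y 0.5073 (then +3.8637 / +1.0353)
    (2,4) via y @ 0.5073
    (2,3) via y @ 1.5426
    (2,2) via y @ 2.5778
    (3,2) via x @ 2.8591
    (3,1) via y @ 3.6131
    (3,0) via y @ 4.6484  # hit
  → r_2 = 4.6484
beam 3: φ=45°, α=15°
  direction (0.9659, 0.2588); cell (2,5); t to first gridline: x 0.7661, y 1.9705 (then +1.0353 / +3.8637)
    (3,5) via x @ 0.7661
    (4,5) via x @ 1.8014
    (4,6) via y @ 1.9705
    (5,6) via x @ 2.8367
    (6,6) via x @ 3.8719
    (7,6) via x @ 4.9072  # hit
  → r_3 = 4.9072
beam 4: φ=90°, α=60°
  direction (0.5000, 0.8660); cell (2,5); t to first gridline: x 1.4800, y 0.5889 (then +2.0000 / +1.1547)
    (2,6) via y @ 0.5889
    (3,6) via x @ 1.4800
    (3,7) via y @ 1.7436
    (3,8) via y @ 2.8983  # hit
  → r_4 = 2.8983

ranges = [0.5200, 4.6484, 4.9072, 2.8983]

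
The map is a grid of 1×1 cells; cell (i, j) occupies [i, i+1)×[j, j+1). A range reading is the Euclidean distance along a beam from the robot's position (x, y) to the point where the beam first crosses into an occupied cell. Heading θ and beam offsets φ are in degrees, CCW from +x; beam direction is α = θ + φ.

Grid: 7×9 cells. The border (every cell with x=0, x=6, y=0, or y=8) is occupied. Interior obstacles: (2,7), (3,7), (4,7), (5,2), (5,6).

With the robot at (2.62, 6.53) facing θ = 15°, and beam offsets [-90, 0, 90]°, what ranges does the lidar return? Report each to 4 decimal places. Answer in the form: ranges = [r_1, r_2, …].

beam 1: φ=-90°, α=285°
  d=(0.2588,-0.9659)  start (2,6)  tX=1.4682 tY=0.5487  stride 1/|dx|=3.8637 1/|dy|=1.0353
    cross y-line → (2,5), t=0.5487
    cross x-line → (3,5), t=1.4682
    cross y-line → (3,4), t=1.5840
    cross y-line → (3,3), t=2.6192
    cross y-line → (3,2), t=3.6545
    cross y-line → (3,1), t=4.6898
    cross x-line → (4,1), t=5.3319
    cross y-line → (4,0), t=5.7251 (wall)
  → r_1 = 5.7251
beam 2: φ=0°, α=15°
  d=(0.9659,0.2588)  start (2,6)  tX=0.3934 tY=1.8159  stride 1/|dx|=1.0353 1/|dy|=3.8637
    cross x-line → (3,6), t=0.3934
    cross x-line → (4,6), t=1.4287
    cross y-line → (4,7), t=1.8159 (wall)
  → r_2 = 1.8159
beam 3: φ=90°, α=105°
  d=(-0.2588,0.9659)  start (2,6)  tX=2.3955 tY=0.4866  stride 1/|dx|=3.8637 1/|dy|=1.0353
    cross y-line → (2,7), t=0.4866 (wall)
  → r_3 = 0.4866

ranges = [5.7251, 1.8159, 0.4866]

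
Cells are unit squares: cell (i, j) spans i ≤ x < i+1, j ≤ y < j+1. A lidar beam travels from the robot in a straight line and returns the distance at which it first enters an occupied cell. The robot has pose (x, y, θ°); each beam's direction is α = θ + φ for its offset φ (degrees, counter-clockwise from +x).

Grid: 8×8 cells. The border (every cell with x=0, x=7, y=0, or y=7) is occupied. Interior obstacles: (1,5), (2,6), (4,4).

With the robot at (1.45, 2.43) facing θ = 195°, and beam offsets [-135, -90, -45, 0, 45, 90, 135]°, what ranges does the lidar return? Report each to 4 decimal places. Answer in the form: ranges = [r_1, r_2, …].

beam 1: φ=-135°, α=60°
  dir = (cos 60°, sin 60°) = (0.5000, 0.8660); from cell (1,2)
  next x-line at t=1.1000, next y-line at t=0.6582; Δt_x=2.0000, Δt_y=1.1547
    y: enter (1,3) at t=0.6582
    x: enter (2,3) at t=1.1000
    y: enter (2,4) at t=1.8129
    y: enter (2,5) at t=2.9676
    x: enter (3,5) at t=3.1000
    y: enter (3,6) at t=4.1223
    x: enter (4,6) at t=5.1000
    y: enter (4,7) at t=5.2770 ← occupied
  → r_1 = 5.2770
beam 2: φ=-90°, α=105°
  dir = (cos 105°, sin 105°) = (-0.2588, 0.9659); from cell (1,2)
  next x-line at t=1.7387, next y-line at t=0.5901; Δt_x=3.8637, Δt_y=1.0353
    y: enter (1,3) at t=0.5901
    y: enter (1,4) at t=1.6254
    x: enter (0,4) at t=1.7387 ← occupied
  → r_2 = 1.7387
beam 3: φ=-45°, α=150°
  dir = (cos 150°, sin 150°) = (-0.8660, 0.5000); from cell (1,2)
  next x-line at t=0.5196, next y-line at t=1.1400; Δt_x=1.1547, Δt_y=2.0000
    x: enter (0,2) at t=0.5196 ← occupied
  → r_3 = 0.5196
beam 4: φ=0°, α=195°
  dir = (cos 195°, sin 195°) = (-0.9659, -0.2588); from cell (1,2)
  next x-line at t=0.4659, next y-line at t=1.6614; Δt_x=1.0353, Δt_y=3.8637
    x: enter (0,2) at t=0.4659 ← occupied
  → r_4 = 0.4659
beam 5: φ=45°, α=240°
  dir = (cos 240°, sin 240°) = (-0.5000, -0.8660); from cell (1,2)
  next x-line at t=0.9000, next y-line at t=0.4965; Δt_x=2.0000, Δt_y=1.1547
    y: enter (1,1) at t=0.4965
    x: enter (0,1) at t=0.9000 ← occupied
  → r_5 = 0.9000
beam 6: φ=90°, α=285°
  dir = (cos 285°, sin 285°) = (0.2588, -0.9659); from cell (1,2)
  next x-line at t=2.1250, next y-line at t=0.4452; Δt_x=3.8637, Δt_y=1.0353
    y: enter (1,1) at t=0.4452
    y: enter (1,0) at t=1.4804 ← occupied
  → r_6 = 1.4804
beam 7: φ=135°, α=330°
  dir = (cos 330°, sin 330°) = (0.8660, -0.5000); from cell (1,2)
  next x-line at t=0.6351, next y-line at t=0.8600; Δt_x=1.1547, Δt_y=2.0000
    x: enter (2,2) at t=0.6351
    y: enter (2,1) at t=0.8600
    x: enter (3,1) at t=1.7898
    y: enter (3,0) at t=2.8600 ← occupied
  → r_7 = 2.8600

ranges = [5.2770, 1.7387, 0.5196, 0.4659, 0.9000, 1.4804, 2.8600]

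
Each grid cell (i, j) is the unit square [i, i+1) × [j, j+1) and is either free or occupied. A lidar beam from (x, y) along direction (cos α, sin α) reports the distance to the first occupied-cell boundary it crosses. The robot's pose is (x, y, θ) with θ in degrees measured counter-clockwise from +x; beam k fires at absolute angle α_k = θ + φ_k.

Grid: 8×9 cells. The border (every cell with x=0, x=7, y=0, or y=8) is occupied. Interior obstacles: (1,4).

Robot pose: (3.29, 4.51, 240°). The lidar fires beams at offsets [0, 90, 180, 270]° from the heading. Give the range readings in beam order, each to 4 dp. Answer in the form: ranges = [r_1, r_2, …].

beam 1: φ=0°, α=240°
  dir = (cos 240°, sin 240°) = (-0.5000, -0.8660); from cell (3,4)
  next x-line at t=0.5800, next y-line at t=0.5889; Δt_x=2.0000, Δt_y=1.1547
    x: enter (2,4) at t=0.5800
    y: enter (2,3) at t=0.5889
    y: enter (2,2) at t=1.7436
    x: enter (1,2) at t=2.5800
    y: enter (1,1) at t=2.8983
    y: enter (1,0) at t=4.0530 ← occupied
  → r_1 = 4.0530
beam 2: φ=90°, α=330°
  dir = (cos 330°, sin 330°) = (0.8660, -0.5000); from cell (3,4)
  next x-line at t=0.8198, next y-line at t=1.0200; Δt_x=1.1547, Δt_y=2.0000
    x: enter (4,4) at t=0.8198
    y: enter (4,3) at t=1.0200
    x: enter (5,3) at t=1.9745
    y: enter (5,2) at t=3.0200
    x: enter (6,2) at t=3.1292
    x: enter (7,2) at t=4.2839 ← occupied
  → r_2 = 4.2839
beam 3: φ=180°, α=60°
  dir = (cos 60°, sin 60°) = (0.5000, 0.8660); from cell (3,4)
  next x-line at t=1.4200, next y-line at t=0.5658; Δt_x=2.0000, Δt_y=1.1547
    y: enter (3,5) at t=0.5658
    x: enter (4,5) at t=1.4200
    y: enter (4,6) at t=1.7205
    y: enter (4,7) at t=2.8752
    x: enter (5,7) at t=3.4200
    y: enter (5,8) at t=4.0299 ← occupied
  → r_3 = 4.0299
beam 4: φ=270°, α=150°
  dir = (cos 150°, sin 150°) = (-0.8660, 0.5000); from cell (3,4)
  next x-line at t=0.3349, next y-line at t=0.9800; Δt_x=1.1547, Δt_y=2.0000
    x: enter (2,4) at t=0.3349
    y: enter (2,5) at t=0.9800
    x: enter (1,5) at t=1.4896
    x: enter (0,5) at t=2.6443 ← occupied
  → r_4 = 2.6443

ranges = [4.0530, 4.2839, 4.0299, 2.6443]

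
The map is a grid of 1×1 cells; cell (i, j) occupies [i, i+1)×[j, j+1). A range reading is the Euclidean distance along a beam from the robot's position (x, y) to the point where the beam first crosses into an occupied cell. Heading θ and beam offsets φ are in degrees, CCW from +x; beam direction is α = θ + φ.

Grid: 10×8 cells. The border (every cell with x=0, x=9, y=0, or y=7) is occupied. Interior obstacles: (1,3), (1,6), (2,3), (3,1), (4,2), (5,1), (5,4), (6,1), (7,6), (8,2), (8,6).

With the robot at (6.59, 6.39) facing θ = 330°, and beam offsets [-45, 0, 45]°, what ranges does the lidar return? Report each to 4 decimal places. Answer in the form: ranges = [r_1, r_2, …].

ranges = [5.5801, 0.4734, 0.4245]

beam 1: φ=-45°, α=285°
  dir = (cos 285°, sin 285°) = (0.2588, -0.9659); from cell (6,6)
  next x-line at t=1.5841, next y-line at t=0.4038; Δt_x=3.8637, Δt_y=1.0353
    y: enter (6,5) at t=0.4038
    y: enter (6,4) at t=1.4390
    x: enter (7,4) at t=1.5841
    y: enter (7,3) at t=2.4743
    y: enter (7,2) at t=3.5096
    y: enter (7,1) at t=4.5449
    x: enter (8,1) at t=5.4478
    y: enter (8,0) at t=5.5801 ← occupied
  → r_1 = 5.5801
beam 2: φ=0°, α=330°
  dir = (cos 330°, sin 330°) = (0.8660, -0.5000); from cell (6,6)
  next x-line at t=0.4734, next y-line at t=0.7800; Δt_x=1.1547, Δt_y=2.0000
    x: enter (7,6) at t=0.4734 ← occupied
  → r_2 = 0.4734
beam 3: φ=45°, α=15°
  dir = (cos 15°, sin 15°) = (0.9659, 0.2588); from cell (6,6)
  next x-line at t=0.4245, next y-line at t=2.3569; Δt_x=1.0353, Δt_y=3.8637
    x: enter (7,6) at t=0.4245 ← occupied
  → r_3 = 0.4245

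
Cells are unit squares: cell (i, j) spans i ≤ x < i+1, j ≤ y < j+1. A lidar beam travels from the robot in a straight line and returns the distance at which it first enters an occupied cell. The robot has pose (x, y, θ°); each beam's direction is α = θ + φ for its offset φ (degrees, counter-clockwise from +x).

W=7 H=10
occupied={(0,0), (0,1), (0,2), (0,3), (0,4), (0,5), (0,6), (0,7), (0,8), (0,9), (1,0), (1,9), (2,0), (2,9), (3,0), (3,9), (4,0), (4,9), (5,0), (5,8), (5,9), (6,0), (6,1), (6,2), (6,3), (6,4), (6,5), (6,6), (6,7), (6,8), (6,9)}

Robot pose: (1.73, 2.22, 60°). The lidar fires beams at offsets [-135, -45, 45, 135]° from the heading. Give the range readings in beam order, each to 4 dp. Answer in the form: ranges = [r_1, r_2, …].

ranges = [1.2630, 4.4206, 2.8205, 0.7558]

beam 1: φ=-135°, α=285°
  cosα=0.2588 sinα=-0.9659 | (1,2) | tMaxX 1.0432 tMaxY 0.2278 | tΔX 3.8637 tΔY 1.0353
    t=0.2278 [y] (1,1)
    t=1.0432 [x] (2,1)
    t=1.2630 [y] (2,0) — stop
  → r_1 = 1.2630
beam 2: φ=-45°, α=15°
  cosα=0.9659 sinα=0.2588 | (1,2) | tMaxX 0.2795 tMaxY 3.0137 | tΔX 1.0353 tΔY 3.8637
    t=0.2795 [x] (2,2)
    t=1.3148 [x] (3,2)
    t=2.3501 [x] (4,2)
    t=3.0137 [y] (4,3)
    t=3.3854 [x] (5,3)
    t=4.4206 [x] (6,3) — stop
  → r_2 = 4.4206
beam 3: φ=45°, α=105°
  cosα=-0.2588 sinα=0.9659 | (1,2) | tMaxX 2.8205 tMaxY 0.8075 | tΔX 3.8637 tΔY 1.0353
    t=0.8075 [y] (1,3)
    t=1.8428 [y] (1,4)
    t=2.8205 [x] (0,4) — stop
  → r_3 = 2.8205
beam 4: φ=135°, α=195°
  cosα=-0.9659 sinα=-0.2588 | (1,2) | tMaxX 0.7558 tMaxY 0.8500 | tΔX 1.0353 tΔY 3.8637
    t=0.7558 [x] (0,2) — stop
  → r_4 = 0.7558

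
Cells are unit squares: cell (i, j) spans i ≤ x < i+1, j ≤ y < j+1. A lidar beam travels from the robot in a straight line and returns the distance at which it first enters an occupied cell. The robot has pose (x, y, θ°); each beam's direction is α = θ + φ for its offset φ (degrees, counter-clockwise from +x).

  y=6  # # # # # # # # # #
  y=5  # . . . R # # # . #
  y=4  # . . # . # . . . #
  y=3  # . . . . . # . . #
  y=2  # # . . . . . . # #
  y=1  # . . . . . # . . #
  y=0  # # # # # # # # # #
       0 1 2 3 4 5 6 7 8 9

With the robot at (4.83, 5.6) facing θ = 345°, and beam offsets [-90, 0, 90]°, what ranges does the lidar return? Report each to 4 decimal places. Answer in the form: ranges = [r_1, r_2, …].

beam 1: φ=-90°, α=255°
  d=(-0.2588,-0.9659)  start (4,5)  tX=3.2069 tY=0.6212  stride 1/|dx|=3.8637 1/|dy|=1.0353
    cross y-line → (4,4), t=0.6212
    cross y-line → (4,3), t=1.6564
    cross y-line → (4,2), t=2.6917
    cross x-line → (3,2), t=3.2069
    cross y-line → (3,1), t=3.7270
    cross y-line → (3,0), t=4.7623 (wall)
  → r_1 = 4.7623
beam 2: φ=0°, α=345°
  d=(0.9659,-0.2588)  start (4,5)  tX=0.1760 tY=2.3182  stride 1/|dx|=1.0353 1/|dy|=3.8637
    cross x-line → (5,5), t=0.1760 (wall)
  → r_2 = 0.1760
beam 3: φ=90°, α=75°
  d=(0.2588,0.9659)  start (4,5)  tX=0.6568 tY=0.4141  stride 1/|dx|=3.8637 1/|dy|=1.0353
    cross y-line → (4,6), t=0.4141 (wall)
  → r_3 = 0.4141

ranges = [4.7623, 0.1760, 0.4141]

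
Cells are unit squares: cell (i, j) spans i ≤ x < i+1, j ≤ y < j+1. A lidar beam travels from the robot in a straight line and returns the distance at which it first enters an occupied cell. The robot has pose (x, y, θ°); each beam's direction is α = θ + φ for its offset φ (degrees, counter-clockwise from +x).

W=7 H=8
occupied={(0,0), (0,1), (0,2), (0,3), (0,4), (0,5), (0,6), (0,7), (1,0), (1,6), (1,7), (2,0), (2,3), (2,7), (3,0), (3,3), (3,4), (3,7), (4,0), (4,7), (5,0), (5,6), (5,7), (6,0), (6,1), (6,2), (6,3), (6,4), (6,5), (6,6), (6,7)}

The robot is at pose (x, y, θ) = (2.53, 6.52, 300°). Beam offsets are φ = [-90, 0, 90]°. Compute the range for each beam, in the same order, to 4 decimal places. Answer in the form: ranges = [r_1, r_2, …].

ranges = [0.6120, 1.7551, 0.9600]

beam 1: φ=-90°, α=210°
  d=(-0.8660,-0.5000)  start (2,6)  tX=0.6120 tY=1.0400  stride 1/|dx|=1.1547 1/|dy|=2.0000
    cross x-line → (1,6), t=0.6120 (wall)
  → r_1 = 0.6120
beam 2: φ=0°, α=300°
  d=(0.5000,-0.8660)  start (2,6)  tX=0.9400 tY=0.6004  stride 1/|dx|=2.0000 1/|dy|=1.1547
    cross y-line → (2,5), t=0.6004
    cross x-line → (3,5), t=0.9400
    cross y-line → (3,4), t=1.7551 (wall)
  → r_2 = 1.7551
beam 3: φ=90°, α=30°
  d=(0.8660,0.5000)  start (2,6)  tX=0.5427 tY=0.9600  stride 1/|dx|=1.1547 1/|dy|=2.0000
    cross x-line → (3,6), t=0.5427
    cross y-line → (3,7), t=0.9600 (wall)
  → r_3 = 0.9600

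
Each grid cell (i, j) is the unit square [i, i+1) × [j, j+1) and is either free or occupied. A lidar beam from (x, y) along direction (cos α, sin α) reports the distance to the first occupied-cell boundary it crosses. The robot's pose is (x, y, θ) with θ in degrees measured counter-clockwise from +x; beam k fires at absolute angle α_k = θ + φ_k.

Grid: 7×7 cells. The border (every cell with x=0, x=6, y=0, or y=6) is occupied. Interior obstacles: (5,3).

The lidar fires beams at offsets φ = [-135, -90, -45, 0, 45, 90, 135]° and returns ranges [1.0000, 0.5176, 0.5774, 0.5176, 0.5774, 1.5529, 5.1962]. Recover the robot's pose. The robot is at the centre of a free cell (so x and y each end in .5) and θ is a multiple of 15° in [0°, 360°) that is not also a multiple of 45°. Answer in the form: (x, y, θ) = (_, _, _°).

(x, y, θ) = (5.5, 1.5, 345°)

Enumerate (i+0.5, j+0.5, θ) over the 24 free cells and 16 admissible headings. For each, cast all 7 beams and compare to the given ranges.
  (2.5, 2.5, 165°): beam 1 = 2.8868 ≠ 1.0000 ✗
  (1.5, 1.5, 195°): beam 1 = 5.1962 ≠ 1.0000 ✗
  (4.5, 1.5, 60°): beam 1 = 0.5176 ≠ 1.0000 ✗
  …
  (5.5, 1.5, 345°): r_1=1.0000, r_2=0.5176, r_3=0.5774, r_4=0.5176, r_5=0.5774, r_6=1.5529, r_7=5.1962 — all match ✓
Unique over the lattice → pose = (5.5, 1.5, 345°).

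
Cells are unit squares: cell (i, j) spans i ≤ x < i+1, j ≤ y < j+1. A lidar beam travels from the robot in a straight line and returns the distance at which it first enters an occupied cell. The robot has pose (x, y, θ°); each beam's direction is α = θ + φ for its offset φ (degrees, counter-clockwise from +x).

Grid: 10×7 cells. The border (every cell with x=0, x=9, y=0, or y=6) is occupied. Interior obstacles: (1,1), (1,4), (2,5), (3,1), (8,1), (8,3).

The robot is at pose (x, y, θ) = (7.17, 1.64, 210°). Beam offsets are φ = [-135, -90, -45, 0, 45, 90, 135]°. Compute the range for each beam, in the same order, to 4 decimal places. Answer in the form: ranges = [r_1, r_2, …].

ranges = [4.5138, 5.0345, 6.3877, 1.2800, 0.6626, 0.7390, 0.8593]

beam 1: φ=-135°, α=75°
  direction (0.2588, 0.9659); cell (7,1); t to first gridline: x 3.2069, y 0.3727 (then +3.8637 / +1.0353)
    (7,2) via y @ 0.3727
    (7,3) via y @ 1.4080
    (7,4) via y @ 2.4433
    (8,4) via x @ 3.2069
    (8,5) via y @ 3.4785
    (8,6) via y @ 4.5138  # hit
  → r_1 = 4.5138
beam 2: φ=-90°, α=120°
  direction (-0.5000, 0.8660); cell (7,1); t to first gridline: x 0.3400, y 0.4157 (then +2.0000 / +1.1547)
    (6,1) via x @ 0.3400
    (6,2) via y @ 0.4157
    (6,3) via y @ 1.5704
    (5,3) via x @ 2.3400
    (5,4) via y @ 2.7251
    (5,5) via y @ 3.8798
    (4,5) via x @ 4.3400
    (4,6) via y @ 5.0345  # hit
  → r_2 = 5.0345
beam 3: φ=-45°, α=165°
  direction (-0.9659, 0.2588); cell (7,1); t to first gridline: x 0.1760, y 1.3909 (then +1.0353 / +3.8637)
    (6,1) via x @ 0.1760
    (5,1) via x @ 1.2113
    (5,2) via y @ 1.3909
    (4,2) via x @ 2.2465
    (3,2) via x @ 3.2818
    (2,2) via x @ 4.3171
    (2,3) via y @ 5.2546
    (1,3) via x @ 5.3524
    (0,3) via x @ 6.3877  # hit
  → r_3 = 6.3877
beam 4: φ=0°, α=210°
  direction (-0.8660, -0.5000); cell (7,1); t to first gridline: x 0.1963, y 1.2800 (then +1.1547 / +2.0000)
    (6,1) via x @ 0.1963
    (6,0) via y @ 1.2800  # hit
  → r_4 = 1.2800
beam 5: φ=45°, α=255°
  direction (-0.2588, -0.9659); cell (7,1); t to first gridline: x 0.6568, y 0.6626 (then +3.8637 / +1.0353)
    (6,1) via x @ 0.6568
    (6,0) via y @ 0.6626  # hit
  → r_5 = 0.6626
beam 6: φ=90°, α=300°
  direction (0.5000, -0.8660); cell (7,1); t to first gridline: x 1.6600, y 0.7390 (then +2.0000 / +1.1547)
    (7,0) via y @ 0.7390  # hit
  → r_6 = 0.7390
beam 7: φ=135°, α=345°
  direction (0.9659, -0.2588); cell (7,1); t to first gridline: x 0.8593, y 2.4728 (then +1.0353 / +3.8637)
    (8,1) via x @ 0.8593  # hit
  → r_7 = 0.8593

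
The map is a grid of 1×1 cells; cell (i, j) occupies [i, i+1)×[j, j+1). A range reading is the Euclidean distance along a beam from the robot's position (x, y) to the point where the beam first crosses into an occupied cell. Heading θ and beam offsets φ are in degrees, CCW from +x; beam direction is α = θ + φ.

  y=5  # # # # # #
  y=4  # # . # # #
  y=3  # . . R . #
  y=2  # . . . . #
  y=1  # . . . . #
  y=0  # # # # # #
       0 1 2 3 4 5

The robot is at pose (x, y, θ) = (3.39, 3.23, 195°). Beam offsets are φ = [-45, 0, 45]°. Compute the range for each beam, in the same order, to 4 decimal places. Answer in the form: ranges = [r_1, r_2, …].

beam 1: φ=-45°, α=150°
  d=(-0.8660,0.5000)  start (3,3)  tX=0.4503 tY=1.5400  stride 1/|dx|=1.1547 1/|dy|=2.0000
    cross x-line → (2,3), t=0.4503
    cross y-line → (2,4), t=1.5400
    cross x-line → (1,4), t=1.6050 (wall)
  → r_1 = 1.6050
beam 2: φ=0°, α=195°
  d=(-0.9659,-0.2588)  start (3,3)  tX=0.4038 tY=0.8887  stride 1/|dx|=1.0353 1/|dy|=3.8637
    cross x-line → (2,3), t=0.4038
    cross y-line → (2,2), t=0.8887
    cross x-line → (1,2), t=1.4390
    cross x-line → (0,2), t=2.4743 (wall)
  → r_2 = 2.4743
beam 3: φ=45°, α=240°
  d=(-0.5000,-0.8660)  start (3,3)  tX=0.7800 tY=0.2656  stride 1/|dx|=2.0000 1/|dy|=1.1547
    cross y-line → (3,2), t=0.2656
    cross x-line → (2,2), t=0.7800
    cross y-line → (2,1), t=1.4203
    cross y-line → (2,0), t=2.5750 (wall)
  → r_3 = 2.5750

ranges = [1.6050, 2.4743, 2.5750]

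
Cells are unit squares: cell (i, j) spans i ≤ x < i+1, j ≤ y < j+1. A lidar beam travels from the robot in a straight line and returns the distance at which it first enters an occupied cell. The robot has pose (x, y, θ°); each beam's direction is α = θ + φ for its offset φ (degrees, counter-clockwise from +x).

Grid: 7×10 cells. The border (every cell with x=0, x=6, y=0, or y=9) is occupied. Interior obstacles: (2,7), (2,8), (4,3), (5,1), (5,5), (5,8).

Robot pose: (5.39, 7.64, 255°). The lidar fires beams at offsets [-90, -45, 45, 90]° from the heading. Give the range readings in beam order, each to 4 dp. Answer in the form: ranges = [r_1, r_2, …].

beam 1: φ=-90°, α=165°
  dir = (cos 165°, sin 165°) = (-0.9659, 0.2588); from cell (5,7)
  next x-line at t=0.4038, next y-line at t=1.3909; Δt_x=1.0353, Δt_y=3.8637
    x: enter (4,7) at t=0.4038
    y: enter (4,8) at t=1.3909
    x: enter (3,8) at t=1.4390
    x: enter (2,8) at t=2.4743 ← occupied
  → r_1 = 2.4743
beam 2: φ=-45°, α=210°
  dir = (cos 210°, sin 210°) = (-0.8660, -0.5000); from cell (5,7)
  next x-line at t=0.4503, next y-line at t=1.2800; Δt_x=1.1547, Δt_y=2.0000
    x: enter (4,7) at t=0.4503
    y: enter (4,6) at t=1.2800
    x: enter (3,6) at t=1.6050
    x: enter (2,6) at t=2.7597
    y: enter (2,5) at t=3.2800
    x: enter (1,5) at t=3.9144
    x: enter (0,5) at t=5.0691 ← occupied
  → r_2 = 5.0691
beam 3: φ=45°, α=300°
  dir = (cos 300°, sin 300°) = (0.5000, -0.8660); from cell (5,7)
  next x-line at t=1.2200, next y-line at t=0.7390; Δt_x=2.0000, Δt_y=1.1547
    y: enter (5,6) at t=0.7390
    x: enter (6,6) at t=1.2200 ← occupied
  → r_3 = 1.2200
beam 4: φ=90°, α=345°
  dir = (cos 345°, sin 345°) = (0.9659, -0.2588); from cell (5,7)
  next x-line at t=0.6315, next y-line at t=2.4728; Δt_x=1.0353, Δt_y=3.8637
    x: enter (6,7) at t=0.6315 ← occupied
  → r_4 = 0.6315

ranges = [2.4743, 5.0691, 1.2200, 0.6315]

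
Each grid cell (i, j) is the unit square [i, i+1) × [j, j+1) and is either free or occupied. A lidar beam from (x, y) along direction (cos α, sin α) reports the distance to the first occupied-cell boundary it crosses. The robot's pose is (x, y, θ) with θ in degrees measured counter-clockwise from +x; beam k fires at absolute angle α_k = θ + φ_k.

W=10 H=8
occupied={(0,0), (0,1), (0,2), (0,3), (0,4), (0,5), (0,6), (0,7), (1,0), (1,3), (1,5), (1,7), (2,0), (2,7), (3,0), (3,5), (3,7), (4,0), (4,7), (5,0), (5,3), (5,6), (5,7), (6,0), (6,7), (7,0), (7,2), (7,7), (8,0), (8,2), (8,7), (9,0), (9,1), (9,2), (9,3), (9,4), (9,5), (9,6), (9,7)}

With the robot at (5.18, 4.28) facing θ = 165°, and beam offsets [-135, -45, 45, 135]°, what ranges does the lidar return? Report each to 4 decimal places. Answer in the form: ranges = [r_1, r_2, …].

ranges = [4.4110, 3.1408, 4.8266, 0.3233]

beam 1: φ=-135°, α=30°
  d=(0.8660,0.5000)  start (5,4)  tX=0.9469 tY=1.4400  stride 1/|dx|=1.1547 1/|dy|=2.0000
    cross x-line → (6,4), t=0.9469
    cross y-line → (6,5), t=1.4400
    cross x-line → (7,5), t=2.1016
    cross x-line → (8,5), t=3.2563
    cross y-line → (8,6), t=3.4400
    cross x-line → (9,6), t=4.4110 (wall)
  → r_1 = 4.4110
beam 2: φ=-45°, α=120°
  d=(-0.5000,0.8660)  start (5,4)  tX=0.3600 tY=0.8314  stride 1/|dx|=2.0000 1/|dy|=1.1547
    cross x-line → (4,4), t=0.3600
    cross y-line → (4,5), t=0.8314
    cross y-line → (4,6), t=1.9861
    cross x-line → (3,6), t=2.3600
    cross y-line → (3,7), t=3.1408 (wall)
  → r_2 = 3.1408
beam 3: φ=45°, α=210°
  d=(-0.8660,-0.5000)  start (5,4)  tX=0.2078 tY=0.5600  stride 1/|dx|=1.1547 1/|dy|=2.0000
    cross x-line → (4,4), t=0.2078
    cross y-line → (4,3), t=0.5600
    cross x-line → (3,3), t=1.3625
    cross x-line → (2,3), t=2.5172
    cross y-line → (2,2), t=2.5600
    cross x-line → (1,2), t=3.6719
    cross y-line → (1,1), t=4.5600
    cross x-line → (0,1), t=4.8266 (wall)
  → r_3 = 4.8266
beam 4: φ=135°, α=300°
  d=(0.5000,-0.8660)  start (5,4)  tX=1.6400 tY=0.3233  stride 1/|dx|=2.0000 1/|dy|=1.1547
    cross y-line → (5,3), t=0.3233 (wall)
  → r_4 = 0.3233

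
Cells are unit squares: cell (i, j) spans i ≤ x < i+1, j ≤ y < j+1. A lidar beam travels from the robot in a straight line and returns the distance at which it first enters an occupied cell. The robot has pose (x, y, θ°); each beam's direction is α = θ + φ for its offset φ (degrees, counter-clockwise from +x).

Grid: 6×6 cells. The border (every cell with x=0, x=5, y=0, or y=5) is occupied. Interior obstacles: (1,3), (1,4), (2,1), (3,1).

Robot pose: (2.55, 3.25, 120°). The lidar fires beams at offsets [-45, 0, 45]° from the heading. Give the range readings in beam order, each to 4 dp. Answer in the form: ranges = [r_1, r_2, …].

beam 1: φ=-45°, α=75°
  dir = (cos 75°, sin 75°) = (0.2588, 0.9659); from cell (2,3)
  next x-line at t=1.7387, next y-line at t=0.7765; Δt_x=3.8637, Δt_y=1.0353
    y: enter (2,4) at t=0.7765
    x: enter (3,4) at t=1.7387
    y: enter (3,5) at t=1.8117 ← occupied
  → r_1 = 1.8117
beam 2: φ=0°, α=120°
  dir = (cos 120°, sin 120°) = (-0.5000, 0.8660); from cell (2,3)
  next x-line at t=1.1000, next y-line at t=0.8660; Δt_x=2.0000, Δt_y=1.1547
    y: enter (2,4) at t=0.8660
    x: enter (1,4) at t=1.1000 ← occupied
  → r_2 = 1.1000
beam 3: φ=45°, α=165°
  dir = (cos 165°, sin 165°) = (-0.9659, 0.2588); from cell (2,3)
  next x-line at t=0.5694, next y-line at t=2.8978; Δt_x=1.0353, Δt_y=3.8637
    x: enter (1,3) at t=0.5694 ← occupied
  → r_3 = 0.5694

ranges = [1.8117, 1.1000, 0.5694]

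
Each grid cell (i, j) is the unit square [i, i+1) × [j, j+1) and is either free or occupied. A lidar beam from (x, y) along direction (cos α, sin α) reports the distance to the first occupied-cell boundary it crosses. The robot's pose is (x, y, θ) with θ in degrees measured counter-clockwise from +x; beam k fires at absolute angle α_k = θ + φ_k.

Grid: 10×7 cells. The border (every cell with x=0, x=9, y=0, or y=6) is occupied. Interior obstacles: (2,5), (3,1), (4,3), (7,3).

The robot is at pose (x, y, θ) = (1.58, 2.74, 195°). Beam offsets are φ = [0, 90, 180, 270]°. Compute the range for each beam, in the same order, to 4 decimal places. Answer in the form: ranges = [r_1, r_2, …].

beam 1: φ=0°, α=195°
  cosα=-0.9659 sinα=-0.2588 | (1,2) | tMaxX 0.6005 tMaxY 2.8591 | tΔX 1.0353 tΔY 3.8637
    t=0.6005 [x] (0,2) — stop
  → r_1 = 0.6005
beam 2: φ=90°, α=285°
  cosα=0.2588 sinα=-0.9659 | (1,2) | tMaxX 1.6228 tMaxY 0.7661 | tΔX 3.8637 tΔY 1.0353
    t=0.7661 [y] (1,1)
    t=1.6228 [x] (2,1)
    t=1.8014 [y] (2,0) — stop
  → r_2 = 1.8014
beam 3: φ=180°, α=15°
  cosα=0.9659 sinα=0.2588 | (1,2) | tMaxX 0.4348 tMaxY 1.0046 | tΔX 1.0353 tΔY 3.8637
    t=0.4348 [x] (2,2)
    t=1.0046 [y] (2,3)
    t=1.4701 [x] (3,3)
    t=2.5054 [x] (4,3) — stop
  → r_3 = 2.5054
beam 4: φ=270°, α=105°
  cosα=-0.2588 sinα=0.9659 | (1,2) | tMaxX 2.2409 tMaxY 0.2692 | tΔX 3.8637 tΔY 1.0353
    t=0.2692 [y] (1,3)
    t=1.3044 [y] (1,4)
    t=2.2409 [x] (0,4) — stop
  → r_4 = 2.2409

ranges = [0.6005, 1.8014, 2.5054, 2.2409]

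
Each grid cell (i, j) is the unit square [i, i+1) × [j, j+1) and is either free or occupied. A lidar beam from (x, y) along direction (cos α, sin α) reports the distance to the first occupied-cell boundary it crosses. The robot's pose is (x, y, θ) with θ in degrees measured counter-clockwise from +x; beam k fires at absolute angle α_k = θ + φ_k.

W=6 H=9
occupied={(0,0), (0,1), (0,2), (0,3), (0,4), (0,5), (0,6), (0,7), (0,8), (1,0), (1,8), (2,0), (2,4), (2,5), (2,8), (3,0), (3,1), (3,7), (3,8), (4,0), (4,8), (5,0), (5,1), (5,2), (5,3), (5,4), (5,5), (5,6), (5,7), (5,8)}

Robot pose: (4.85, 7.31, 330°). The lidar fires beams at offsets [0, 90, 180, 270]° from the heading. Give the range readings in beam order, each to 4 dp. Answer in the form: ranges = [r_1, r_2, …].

beam 1: φ=0°, α=330°
  direction (0.8660, -0.5000); cell (4,7); t to first gridline: x 0.1732, y 0.6200 (then +1.1547 / +2.0000)
    (5,7) via x @ 0.1732  # hit
  → r_1 = 0.1732
beam 2: φ=90°, α=60°
  direction (0.5000, 0.8660); cell (4,7); t to first gridline: x 0.3000, y 0.7967 (then +2.0000 / +1.1547)
    (5,7) via x @ 0.3000  # hit
  → r_2 = 0.3000
beam 3: φ=180°, α=150°
  direction (-0.8660, 0.5000); cell (4,7); t to first gridline: x 0.9815, y 1.3800 (then +1.1547 / +2.0000)
    (3,7) via x @ 0.9815  # hit
  → r_3 = 0.9815
beam 4: φ=270°, α=240°
  direction (-0.5000, -0.8660); cell (4,7); t to first gridline: x 1.7000, y 0.3580 (then +2.0000 / +1.1547)
    (4,6) via y @ 0.3580
    (4,5) via y @ 1.5127
    (3,5) via x @ 1.7000
    (3,4) via y @ 2.6674
    (2,4) via x @ 3.7000  # hit
  → r_4 = 3.7000

ranges = [0.1732, 0.3000, 0.9815, 3.7000]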